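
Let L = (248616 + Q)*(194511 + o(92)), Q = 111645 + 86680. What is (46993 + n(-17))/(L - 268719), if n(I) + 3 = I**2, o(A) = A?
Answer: 47279/86975790704 ≈ 5.4359e-7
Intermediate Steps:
Q = 198325
L = 86976059423 (L = (248616 + 198325)*(194511 + 92) = 446941*194603 = 86976059423)
n(I) = -3 + I**2
(46993 + n(-17))/(L - 268719) = (46993 + (-3 + (-17)**2))/(86976059423 - 268719) = (46993 + (-3 + 289))/86975790704 = (46993 + 286)*(1/86975790704) = 47279*(1/86975790704) = 47279/86975790704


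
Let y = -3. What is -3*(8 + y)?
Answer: -15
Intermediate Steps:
-3*(8 + y) = -3*(8 - 3) = -3*5 = -15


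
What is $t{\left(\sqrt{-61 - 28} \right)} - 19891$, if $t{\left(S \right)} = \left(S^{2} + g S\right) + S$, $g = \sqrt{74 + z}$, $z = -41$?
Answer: $-19980 + i \sqrt{89} + i \sqrt{2937} \approx -19980.0 + 63.628 i$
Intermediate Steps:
$g = \sqrt{33}$ ($g = \sqrt{74 - 41} = \sqrt{33} \approx 5.7446$)
$t{\left(S \right)} = S + S^{2} + S \sqrt{33}$ ($t{\left(S \right)} = \left(S^{2} + \sqrt{33} S\right) + S = \left(S^{2} + S \sqrt{33}\right) + S = S + S^{2} + S \sqrt{33}$)
$t{\left(\sqrt{-61 - 28} \right)} - 19891 = \sqrt{-61 - 28} \left(1 + \sqrt{-61 - 28} + \sqrt{33}\right) - 19891 = \sqrt{-89} \left(1 + \sqrt{-89} + \sqrt{33}\right) - 19891 = i \sqrt{89} \left(1 + i \sqrt{89} + \sqrt{33}\right) - 19891 = i \sqrt{89} \left(1 + \sqrt{33} + i \sqrt{89}\right) - 19891 = -19891 + i \sqrt{89} \left(1 + \sqrt{33} + i \sqrt{89}\right)$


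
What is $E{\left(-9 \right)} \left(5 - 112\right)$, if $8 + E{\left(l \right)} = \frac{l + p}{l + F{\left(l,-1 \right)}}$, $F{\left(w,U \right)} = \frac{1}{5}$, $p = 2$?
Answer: $\frac{33919}{44} \approx 770.89$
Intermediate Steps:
$F{\left(w,U \right)} = \frac{1}{5}$
$E{\left(l \right)} = -8 + \frac{2 + l}{\frac{1}{5} + l}$ ($E{\left(l \right)} = -8 + \frac{l + 2}{l + \frac{1}{5}} = -8 + \frac{2 + l}{\frac{1}{5} + l}$)
$E{\left(-9 \right)} \left(5 - 112\right) = \frac{2 - -315}{1 + 5 \left(-9\right)} \left(5 - 112\right) = \frac{2 + 315}{1 - 45} \left(-107\right) = \frac{1}{-44} \cdot 317 \left(-107\right) = \left(- \frac{1}{44}\right) 317 \left(-107\right) = \left(- \frac{317}{44}\right) \left(-107\right) = \frac{33919}{44}$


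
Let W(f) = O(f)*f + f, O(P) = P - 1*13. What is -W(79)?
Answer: -5293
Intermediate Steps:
O(P) = -13 + P (O(P) = P - 13 = -13 + P)
W(f) = f + f*(-13 + f) (W(f) = (-13 + f)*f + f = f*(-13 + f) + f = f + f*(-13 + f))
-W(79) = -79*(-12 + 79) = -79*67 = -1*5293 = -5293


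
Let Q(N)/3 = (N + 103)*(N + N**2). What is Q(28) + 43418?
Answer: 362534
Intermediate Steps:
Q(N) = 3*(103 + N)*(N + N**2) (Q(N) = 3*((N + 103)*(N + N**2)) = 3*((103 + N)*(N + N**2)) = 3*(103 + N)*(N + N**2))
Q(28) + 43418 = 3*28*(103 + 28**2 + 104*28) + 43418 = 3*28*(103 + 784 + 2912) + 43418 = 3*28*3799 + 43418 = 319116 + 43418 = 362534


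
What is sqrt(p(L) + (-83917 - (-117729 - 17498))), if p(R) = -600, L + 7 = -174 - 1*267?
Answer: sqrt(50710) ≈ 225.19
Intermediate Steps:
L = -448 (L = -7 + (-174 - 1*267) = -7 + (-174 - 267) = -7 - 441 = -448)
sqrt(p(L) + (-83917 - (-117729 - 17498))) = sqrt(-600 + (-83917 - (-117729 - 17498))) = sqrt(-600 + (-83917 - 1*(-135227))) = sqrt(-600 + (-83917 + 135227)) = sqrt(-600 + 51310) = sqrt(50710)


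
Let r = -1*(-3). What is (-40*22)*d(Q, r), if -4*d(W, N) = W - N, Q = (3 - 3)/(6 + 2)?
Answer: -660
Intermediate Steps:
r = 3
Q = 0 (Q = 0/8 = 0*(⅛) = 0)
d(W, N) = -W/4 + N/4 (d(W, N) = -(W - N)/4 = -W/4 + N/4)
(-40*22)*d(Q, r) = (-40*22)*(-¼*0 + (¼)*3) = -880*(0 + ¾) = -880*¾ = -660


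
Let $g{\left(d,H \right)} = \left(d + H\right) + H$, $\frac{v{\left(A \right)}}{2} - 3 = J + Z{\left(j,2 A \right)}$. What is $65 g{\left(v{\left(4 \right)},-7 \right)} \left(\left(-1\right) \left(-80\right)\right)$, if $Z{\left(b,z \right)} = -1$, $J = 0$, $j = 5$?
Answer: $-52000$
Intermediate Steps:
$v{\left(A \right)} = 4$ ($v{\left(A \right)} = 6 + 2 \left(0 - 1\right) = 6 + 2 \left(-1\right) = 6 - 2 = 4$)
$g{\left(d,H \right)} = d + 2 H$ ($g{\left(d,H \right)} = \left(H + d\right) + H = d + 2 H$)
$65 g{\left(v{\left(4 \right)},-7 \right)} \left(\left(-1\right) \left(-80\right)\right) = 65 \left(4 + 2 \left(-7\right)\right) \left(\left(-1\right) \left(-80\right)\right) = 65 \left(4 - 14\right) 80 = 65 \left(-10\right) 80 = \left(-650\right) 80 = -52000$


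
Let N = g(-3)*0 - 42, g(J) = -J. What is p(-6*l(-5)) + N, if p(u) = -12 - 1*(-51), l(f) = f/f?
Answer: -3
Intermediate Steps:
l(f) = 1
N = -42 (N = -1*(-3)*0 - 42 = 3*0 - 42 = 0 - 42 = -42)
p(u) = 39 (p(u) = -12 + 51 = 39)
p(-6*l(-5)) + N = 39 - 42 = -3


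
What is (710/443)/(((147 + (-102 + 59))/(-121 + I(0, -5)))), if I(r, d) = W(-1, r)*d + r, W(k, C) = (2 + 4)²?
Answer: -106855/23036 ≈ -4.6386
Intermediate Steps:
W(k, C) = 36 (W(k, C) = 6² = 36)
I(r, d) = r + 36*d (I(r, d) = 36*d + r = r + 36*d)
(710/443)/(((147 + (-102 + 59))/(-121 + I(0, -5)))) = (710/443)/(((147 + (-102 + 59))/(-121 + (0 + 36*(-5))))) = (710*(1/443))/(((147 - 43)/(-121 + (0 - 180)))) = 710/(443*((104/(-121 - 180)))) = 710/(443*((104/(-301)))) = 710/(443*((104*(-1/301)))) = 710/(443*(-104/301)) = (710/443)*(-301/104) = -106855/23036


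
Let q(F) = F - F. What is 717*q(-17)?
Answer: 0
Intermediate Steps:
q(F) = 0
717*q(-17) = 717*0 = 0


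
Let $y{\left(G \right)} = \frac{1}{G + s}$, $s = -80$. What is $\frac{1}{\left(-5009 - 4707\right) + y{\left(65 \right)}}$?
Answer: $- \frac{15}{145741} \approx -0.00010292$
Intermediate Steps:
$y{\left(G \right)} = \frac{1}{-80 + G}$ ($y{\left(G \right)} = \frac{1}{G - 80} = \frac{1}{-80 + G}$)
$\frac{1}{\left(-5009 - 4707\right) + y{\left(65 \right)}} = \frac{1}{\left(-5009 - 4707\right) + \frac{1}{-80 + 65}} = \frac{1}{-9716 + \frac{1}{-15}} = \frac{1}{-9716 - \frac{1}{15}} = \frac{1}{- \frac{145741}{15}} = - \frac{15}{145741}$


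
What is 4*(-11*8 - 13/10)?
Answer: -1786/5 ≈ -357.20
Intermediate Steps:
4*(-11*8 - 13/10) = 4*(-88 - 13*1/10) = 4*(-88 - 13/10) = 4*(-893/10) = -1786/5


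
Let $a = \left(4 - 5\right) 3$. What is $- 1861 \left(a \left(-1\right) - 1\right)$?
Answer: $-3722$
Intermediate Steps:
$a = -3$ ($a = \left(4 - 5\right) 3 = \left(-1\right) 3 = -3$)
$- 1861 \left(a \left(-1\right) - 1\right) = - 1861 \left(\left(-3\right) \left(-1\right) - 1\right) = - 1861 \left(3 - 1\right) = \left(-1861\right) 2 = -3722$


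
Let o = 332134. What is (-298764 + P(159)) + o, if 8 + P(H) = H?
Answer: 33521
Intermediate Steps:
P(H) = -8 + H
(-298764 + P(159)) + o = (-298764 + (-8 + 159)) + 332134 = (-298764 + 151) + 332134 = -298613 + 332134 = 33521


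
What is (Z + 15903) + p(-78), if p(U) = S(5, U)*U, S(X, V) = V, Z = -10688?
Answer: 11299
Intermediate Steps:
p(U) = U² (p(U) = U*U = U²)
(Z + 15903) + p(-78) = (-10688 + 15903) + (-78)² = 5215 + 6084 = 11299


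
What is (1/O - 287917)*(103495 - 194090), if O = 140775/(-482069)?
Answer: 734399267123536/28155 ≈ 2.6084e+10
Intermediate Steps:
O = -140775/482069 (O = 140775*(-1/482069) = -140775/482069 ≈ -0.29202)
(1/O - 287917)*(103495 - 194090) = (1/(-140775/482069) - 287917)*(103495 - 194090) = (-482069/140775 - 287917)*(-90595) = -40531997744/140775*(-90595) = 734399267123536/28155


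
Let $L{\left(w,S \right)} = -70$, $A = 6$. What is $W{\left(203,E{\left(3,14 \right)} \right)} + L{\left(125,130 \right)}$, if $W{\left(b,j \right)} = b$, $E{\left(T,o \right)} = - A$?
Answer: $133$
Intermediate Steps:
$E{\left(T,o \right)} = -6$ ($E{\left(T,o \right)} = \left(-1\right) 6 = -6$)
$W{\left(203,E{\left(3,14 \right)} \right)} + L{\left(125,130 \right)} = 203 - 70 = 133$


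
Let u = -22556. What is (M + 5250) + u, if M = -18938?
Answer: -36244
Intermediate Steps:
(M + 5250) + u = (-18938 + 5250) - 22556 = -13688 - 22556 = -36244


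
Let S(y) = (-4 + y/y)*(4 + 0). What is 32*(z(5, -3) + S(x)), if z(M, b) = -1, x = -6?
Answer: -416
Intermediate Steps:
S(y) = -12 (S(y) = (-4 + 1)*4 = -3*4 = -12)
32*(z(5, -3) + S(x)) = 32*(-1 - 12) = 32*(-13) = -416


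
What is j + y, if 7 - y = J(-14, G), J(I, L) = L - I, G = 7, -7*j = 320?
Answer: -418/7 ≈ -59.714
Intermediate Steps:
j = -320/7 (j = -1/7*320 = -320/7 ≈ -45.714)
y = -14 (y = 7 - (7 - 1*(-14)) = 7 - (7 + 14) = 7 - 1*21 = 7 - 21 = -14)
j + y = -320/7 - 14 = -418/7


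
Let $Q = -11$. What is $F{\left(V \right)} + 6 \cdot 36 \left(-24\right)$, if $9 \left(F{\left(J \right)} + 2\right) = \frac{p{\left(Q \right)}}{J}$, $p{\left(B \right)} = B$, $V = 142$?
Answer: $- \frac{6627719}{1278} \approx -5186.0$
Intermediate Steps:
$F{\left(J \right)} = -2 - \frac{11}{9 J}$ ($F{\left(J \right)} = -2 + \frac{\left(-11\right) \frac{1}{J}}{9} = -2 - \frac{11}{9 J}$)
$F{\left(V \right)} + 6 \cdot 36 \left(-24\right) = \left(-2 - \frac{11}{9 \cdot 142}\right) + 6 \cdot 36 \left(-24\right) = \left(-2 - \frac{11}{1278}\right) + 216 \left(-24\right) = \left(-2 - \frac{11}{1278}\right) - 5184 = - \frac{2567}{1278} - 5184 = - \frac{6627719}{1278}$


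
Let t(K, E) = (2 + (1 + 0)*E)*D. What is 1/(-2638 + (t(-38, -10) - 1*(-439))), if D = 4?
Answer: -1/2231 ≈ -0.00044823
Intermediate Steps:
t(K, E) = 8 + 4*E (t(K, E) = (2 + (1 + 0)*E)*4 = (2 + 1*E)*4 = (2 + E)*4 = 8 + 4*E)
1/(-2638 + (t(-38, -10) - 1*(-439))) = 1/(-2638 + ((8 + 4*(-10)) - 1*(-439))) = 1/(-2638 + ((8 - 40) + 439)) = 1/(-2638 + (-32 + 439)) = 1/(-2638 + 407) = 1/(-2231) = -1/2231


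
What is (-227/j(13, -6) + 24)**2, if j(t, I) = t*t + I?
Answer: 13579225/26569 ≈ 511.09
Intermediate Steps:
j(t, I) = I + t**2 (j(t, I) = t**2 + I = I + t**2)
(-227/j(13, -6) + 24)**2 = (-227/(-6 + 13**2) + 24)**2 = (-227/(-6 + 169) + 24)**2 = (-227/163 + 24)**2 = (3685/163)**2 = 13579225/26569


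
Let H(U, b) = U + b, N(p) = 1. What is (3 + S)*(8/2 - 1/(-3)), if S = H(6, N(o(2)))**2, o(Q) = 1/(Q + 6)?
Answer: 676/3 ≈ 225.33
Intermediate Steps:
o(Q) = 1/(6 + Q)
S = 49 (S = (6 + 1)**2 = 7**2 = 49)
(3 + S)*(8/2 - 1/(-3)) = (3 + 49)*(8/2 - 1/(-3)) = 52*(8*(1/2) - 1*(-1/3)) = 52*(4 + 1/3) = 52*(13/3) = 676/3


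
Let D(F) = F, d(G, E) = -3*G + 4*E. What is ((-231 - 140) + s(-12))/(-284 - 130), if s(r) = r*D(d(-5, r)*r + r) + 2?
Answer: 553/46 ≈ 12.022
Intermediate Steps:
s(r) = 2 + r*(r + r*(15 + 4*r)) (s(r) = r*((-3*(-5) + 4*r)*r + r) + 2 = r*((15 + 4*r)*r + r) + 2 = r*(r*(15 + 4*r) + r) + 2 = r*(r + r*(15 + 4*r)) + 2 = 2 + r*(r + r*(15 + 4*r)))
((-231 - 140) + s(-12))/(-284 - 130) = ((-231 - 140) + (2 + 4*(-12)²*(4 - 12)))/(-284 - 130) = (-371 + (2 + 4*144*(-8)))/(-414) = (-371 + (2 - 4608))*(-1/414) = (-371 - 4606)*(-1/414) = -4977*(-1/414) = 553/46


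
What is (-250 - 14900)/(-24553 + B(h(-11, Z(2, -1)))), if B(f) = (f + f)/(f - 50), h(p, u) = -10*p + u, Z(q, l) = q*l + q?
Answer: 22725/36824 ≈ 0.61712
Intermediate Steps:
Z(q, l) = q + l*q (Z(q, l) = l*q + q = q + l*q)
h(p, u) = u - 10*p
B(f) = 2*f/(-50 + f) (B(f) = (2*f)/(-50 + f) = 2*f/(-50 + f))
(-250 - 14900)/(-24553 + B(h(-11, Z(2, -1)))) = (-250 - 14900)/(-24553 + 2*(2*(1 - 1) - 10*(-11))/(-50 + (2*(1 - 1) - 10*(-11)))) = -15150/(-24553 + 2*(2*0 + 110)/(-50 + (2*0 + 110))) = -15150/(-24553 + 2*(0 + 110)/(-50 + (0 + 110))) = -15150/(-24553 + 2*110/(-50 + 110)) = -15150/(-24553 + 2*110/60) = -15150/(-24553 + 2*110*(1/60)) = -15150/(-24553 + 11/3) = -15150/(-73648/3) = -15150*(-3/73648) = 22725/36824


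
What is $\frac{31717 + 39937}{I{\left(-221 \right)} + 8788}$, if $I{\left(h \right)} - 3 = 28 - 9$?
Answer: $\frac{35827}{4405} \approx 8.1333$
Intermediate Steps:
$I{\left(h \right)} = 22$ ($I{\left(h \right)} = 3 + \left(28 - 9\right) = 3 + 19 = 22$)
$\frac{31717 + 39937}{I{\left(-221 \right)} + 8788} = \frac{31717 + 39937}{22 + 8788} = \frac{71654}{8810} = 71654 \cdot \frac{1}{8810} = \frac{35827}{4405}$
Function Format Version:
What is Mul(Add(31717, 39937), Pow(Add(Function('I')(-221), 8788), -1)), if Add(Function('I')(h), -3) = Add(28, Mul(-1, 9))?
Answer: Rational(35827, 4405) ≈ 8.1333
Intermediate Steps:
Function('I')(h) = 22 (Function('I')(h) = Add(3, Add(28, Mul(-1, 9))) = Add(3, Add(28, -9)) = Add(3, 19) = 22)
Mul(Add(31717, 39937), Pow(Add(Function('I')(-221), 8788), -1)) = Mul(Add(31717, 39937), Pow(Add(22, 8788), -1)) = Mul(71654, Pow(8810, -1)) = Mul(71654, Rational(1, 8810)) = Rational(35827, 4405)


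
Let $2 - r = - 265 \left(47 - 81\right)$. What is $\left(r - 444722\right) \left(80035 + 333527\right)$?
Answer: $-187645486260$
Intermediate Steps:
$r = -9008$ ($r = 2 - - 265 \left(47 - 81\right) = 2 - \left(-265\right) \left(-34\right) = 2 - 9010 = -9008$)
$\left(r - 444722\right) \left(80035 + 333527\right) = \left(-9008 - 444722\right) \left(80035 + 333527\right) = \left(-453730\right) 413562 = -187645486260$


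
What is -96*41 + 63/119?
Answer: -66903/17 ≈ -3935.5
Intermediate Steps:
-96*41 + 63/119 = -3936 + 63*(1/119) = -3936 + 9/17 = -66903/17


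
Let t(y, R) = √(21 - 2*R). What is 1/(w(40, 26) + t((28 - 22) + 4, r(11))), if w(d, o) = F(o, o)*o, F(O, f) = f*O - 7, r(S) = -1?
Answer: 17394/302551213 - √23/302551213 ≈ 5.7475e-5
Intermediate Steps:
F(O, f) = -7 + O*f (F(O, f) = O*f - 7 = -7 + O*f)
w(d, o) = o*(-7 + o²) (w(d, o) = (-7 + o*o)*o = (-7 + o²)*o = o*(-7 + o²))
1/(w(40, 26) + t((28 - 22) + 4, r(11))) = 1/(26*(-7 + 26²) + √(21 - 2*(-1))) = 1/(26*(-7 + 676) + √(21 + 2)) = 1/(26*669 + √23) = 1/(17394 + √23)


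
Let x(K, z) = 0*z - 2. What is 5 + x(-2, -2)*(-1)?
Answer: 7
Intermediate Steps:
x(K, z) = -2 (x(K, z) = 0 - 2 = -2)
5 + x(-2, -2)*(-1) = 5 - 2*(-1) = 5 + 2 = 7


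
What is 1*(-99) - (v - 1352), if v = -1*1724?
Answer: 2977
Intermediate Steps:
v = -1724
1*(-99) - (v - 1352) = 1*(-99) - (-1724 - 1352) = -99 - 1*(-3076) = -99 + 3076 = 2977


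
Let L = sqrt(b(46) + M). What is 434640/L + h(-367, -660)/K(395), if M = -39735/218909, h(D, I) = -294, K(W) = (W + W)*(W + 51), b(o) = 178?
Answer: -147/176170 + 434640*sqrt(8521266400903)/38926067 ≈ 32594.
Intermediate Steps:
K(W) = 2*W*(51 + W) (K(W) = (2*W)*(51 + W) = 2*W*(51 + W))
M = -39735/218909 (M = -39735*1/218909 = -39735/218909 ≈ -0.18151)
L = sqrt(8521266400903)/218909 (L = sqrt(178 - 39735/218909) = sqrt(38926067/218909) = sqrt(8521266400903)/218909 ≈ 13.335)
434640/L + h(-367, -660)/K(395) = 434640/((sqrt(8521266400903)/218909)) - 294*1/(790*(51 + 395)) = 434640*(sqrt(8521266400903)/38926067) - 294/(2*395*446) = 434640*sqrt(8521266400903)/38926067 - 294/352340 = 434640*sqrt(8521266400903)/38926067 - 294*1/352340 = 434640*sqrt(8521266400903)/38926067 - 147/176170 = -147/176170 + 434640*sqrt(8521266400903)/38926067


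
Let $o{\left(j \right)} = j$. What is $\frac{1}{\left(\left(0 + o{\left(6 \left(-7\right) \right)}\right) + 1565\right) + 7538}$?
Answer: $\frac{1}{9061} \approx 0.00011036$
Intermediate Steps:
$\frac{1}{\left(\left(0 + o{\left(6 \left(-7\right) \right)}\right) + 1565\right) + 7538} = \frac{1}{\left(\left(0 + 6 \left(-7\right)\right) + 1565\right) + 7538} = \frac{1}{\left(\left(0 - 42\right) + 1565\right) + 7538} = \frac{1}{\left(-42 + 1565\right) + 7538} = \frac{1}{1523 + 7538} = \frac{1}{9061}$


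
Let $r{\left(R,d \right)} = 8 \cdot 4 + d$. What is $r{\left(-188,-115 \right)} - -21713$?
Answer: $21630$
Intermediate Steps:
$r{\left(R,d \right)} = 32 + d$
$r{\left(-188,-115 \right)} - -21713 = \left(32 - 115\right) - -21713 = -83 + 21713 = 21630$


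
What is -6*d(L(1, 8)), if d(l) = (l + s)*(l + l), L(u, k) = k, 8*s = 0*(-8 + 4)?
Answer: -768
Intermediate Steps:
s = 0 (s = (0*(-8 + 4))/8 = (0*(-4))/8 = (⅛)*0 = 0)
d(l) = 2*l² (d(l) = (l + 0)*(l + l) = l*(2*l) = 2*l²)
-6*d(L(1, 8)) = -12*8² = -12*64 = -6*128 = -768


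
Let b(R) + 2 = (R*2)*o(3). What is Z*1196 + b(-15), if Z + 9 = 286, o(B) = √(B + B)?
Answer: 331290 - 30*√6 ≈ 3.3122e+5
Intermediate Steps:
o(B) = √2*√B (o(B) = √(2*B) = √2*√B)
b(R) = -2 + 2*R*√6 (b(R) = -2 + (R*2)*(√2*√3) = -2 + (2*R)*√6 = -2 + 2*R*√6)
Z = 277 (Z = -9 + 286 = 277)
Z*1196 + b(-15) = 277*1196 + (-2 + 2*(-15)*√6) = 331292 + (-2 - 30*√6) = 331290 - 30*√6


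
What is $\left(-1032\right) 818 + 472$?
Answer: $-843704$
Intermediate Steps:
$\left(-1032\right) 818 + 472 = -844176 + 472 = -843704$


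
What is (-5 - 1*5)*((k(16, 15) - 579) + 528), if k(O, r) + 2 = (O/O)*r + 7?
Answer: 310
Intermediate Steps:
k(O, r) = 5 + r (k(O, r) = -2 + ((O/O)*r + 7) = -2 + (1*r + 7) = -2 + (r + 7) = -2 + (7 + r) = 5 + r)
(-5 - 1*5)*((k(16, 15) - 579) + 528) = (-5 - 1*5)*(((5 + 15) - 579) + 528) = (-5 - 5)*((20 - 579) + 528) = -10*(-559 + 528) = -10*(-31) = 310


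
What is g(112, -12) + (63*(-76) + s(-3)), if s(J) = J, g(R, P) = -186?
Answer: -4977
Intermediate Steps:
g(112, -12) + (63*(-76) + s(-3)) = -186 + (63*(-76) - 3) = -186 + (-4788 - 3) = -186 - 4791 = -4977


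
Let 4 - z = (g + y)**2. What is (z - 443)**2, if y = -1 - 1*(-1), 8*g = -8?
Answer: 193600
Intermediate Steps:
g = -1 (g = (1/8)*(-8) = -1)
y = 0 (y = -1 + 1 = 0)
z = 3 (z = 4 - (-1 + 0)**2 = 4 - 1*(-1)**2 = 4 - 1*1 = 4 - 1 = 3)
(z - 443)**2 = (3 - 443)**2 = (-440)**2 = 193600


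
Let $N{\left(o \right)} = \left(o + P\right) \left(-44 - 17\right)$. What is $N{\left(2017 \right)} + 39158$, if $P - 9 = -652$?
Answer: $-44656$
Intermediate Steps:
$P = -643$ ($P = 9 - 652 = -643$)
$N{\left(o \right)} = 39223 - 61 o$ ($N{\left(o \right)} = \left(o - 643\right) \left(-44 - 17\right) = \left(-643 + o\right) \left(-61\right) = 39223 - 61 o$)
$N{\left(2017 \right)} + 39158 = \left(39223 - 123037\right) + 39158 = -83814 + 39158 = -44656$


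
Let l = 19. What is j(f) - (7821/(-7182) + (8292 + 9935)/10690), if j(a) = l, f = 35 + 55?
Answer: 39206561/2132655 ≈ 18.384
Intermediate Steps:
f = 90
j(a) = 19
j(f) - (7821/(-7182) + (8292 + 9935)/10690) = 19 - (7821/(-7182) + (8292 + 9935)/10690) = 19 - (7821*(-1/7182) + 18227*(1/10690)) = 19 - (-869/798 + 18227/10690) = 19 - 1*1313884/2132655 = 19 - 1313884/2132655 = 39206561/2132655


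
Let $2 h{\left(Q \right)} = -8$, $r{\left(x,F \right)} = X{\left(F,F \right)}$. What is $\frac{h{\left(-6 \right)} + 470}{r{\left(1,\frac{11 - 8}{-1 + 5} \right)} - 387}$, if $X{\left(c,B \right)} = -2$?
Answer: $- \frac{466}{389} \approx -1.1979$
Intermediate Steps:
$r{\left(x,F \right)} = -2$
$h{\left(Q \right)} = -4$ ($h{\left(Q \right)} = \frac{1}{2} \left(-8\right) = -4$)
$\frac{h{\left(-6 \right)} + 470}{r{\left(1,\frac{11 - 8}{-1 + 5} \right)} - 387} = \frac{-4 + 470}{-2 - 387} = \frac{466}{-389} = 466 \left(- \frac{1}{389}\right) = - \frac{466}{389}$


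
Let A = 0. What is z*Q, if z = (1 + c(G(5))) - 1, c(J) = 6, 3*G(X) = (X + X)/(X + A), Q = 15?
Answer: 90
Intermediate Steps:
G(X) = ⅔ (G(X) = ((X + X)/(X + 0))/3 = ((2*X)/X)/3 = (⅓)*2 = ⅔)
z = 6 (z = (1 + 6) - 1 = 7 - 1 = 6)
z*Q = 6*15 = 90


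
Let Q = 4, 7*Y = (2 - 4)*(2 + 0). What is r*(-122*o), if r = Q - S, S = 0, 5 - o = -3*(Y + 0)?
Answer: -11224/7 ≈ -1603.4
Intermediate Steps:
Y = -4/7 (Y = ((2 - 4)*(2 + 0))/7 = (-2*2)/7 = (1/7)*(-4) = -4/7 ≈ -0.57143)
o = 23/7 (o = 5 - (-3)*(-4/7 + 0) = 5 - (-3)*(-4)/7 = 5 - 1*12/7 = 5 - 12/7 = 23/7 ≈ 3.2857)
r = 4 (r = 4 - 1*0 = 4 + 0 = 4)
r*(-122*o) = 4*(-122*23/7) = 4*(-2806/7) = -11224/7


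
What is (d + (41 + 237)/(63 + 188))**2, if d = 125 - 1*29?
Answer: 594091876/63001 ≈ 9429.9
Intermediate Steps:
d = 96 (d = 125 - 29 = 96)
(d + (41 + 237)/(63 + 188))**2 = (96 + (41 + 237)/(63 + 188))**2 = (96 + 278/251)**2 = (24374/251)**2 = 594091876/63001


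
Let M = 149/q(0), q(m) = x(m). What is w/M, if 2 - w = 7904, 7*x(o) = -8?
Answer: 63216/1043 ≈ 60.610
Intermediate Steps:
x(o) = -8/7 (x(o) = (1/7)*(-8) = -8/7)
w = -7902 (w = 2 - 1*7904 = 2 - 7904 = -7902)
q(m) = -8/7
M = -1043/8 (M = 149/(-8/7) = 149*(-7/8) = -1043/8 ≈ -130.38)
w/M = -7902/(-1043/8) = -7902*(-8/1043) = 63216/1043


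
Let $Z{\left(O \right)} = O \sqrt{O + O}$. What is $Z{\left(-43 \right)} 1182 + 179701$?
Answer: $179701 - 50826 i \sqrt{86} \approx 1.797 \cdot 10^{5} - 4.7134 \cdot 10^{5} i$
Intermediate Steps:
$Z{\left(O \right)} = \sqrt{2} O^{\frac{3}{2}}$ ($Z{\left(O \right)} = O \sqrt{2 O} = O \sqrt{2} \sqrt{O} = \sqrt{2} O^{\frac{3}{2}}$)
$Z{\left(-43 \right)} 1182 + 179701 = \sqrt{2} \left(-43\right)^{\frac{3}{2}} \cdot 1182 + 179701 = \sqrt{2} \left(- 43 i \sqrt{43}\right) 1182 + 179701 = - 43 i \sqrt{86} \cdot 1182 + 179701 = - 50826 i \sqrt{86} + 179701 = 179701 - 50826 i \sqrt{86}$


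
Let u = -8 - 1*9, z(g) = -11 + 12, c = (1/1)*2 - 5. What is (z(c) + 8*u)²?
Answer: 18225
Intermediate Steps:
c = -3 (c = (1*1)*2 - 5 = 1*2 - 5 = 2 - 5 = -3)
z(g) = 1
u = -17 (u = -8 - 9 = -17)
(z(c) + 8*u)² = (1 + 8*(-17))² = (1 - 136)² = (-135)² = 18225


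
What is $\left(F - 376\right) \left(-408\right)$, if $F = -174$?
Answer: $224400$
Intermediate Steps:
$\left(F - 376\right) \left(-408\right) = \left(-174 - 376\right) \left(-408\right) = \left(-550\right) \left(-408\right) = 224400$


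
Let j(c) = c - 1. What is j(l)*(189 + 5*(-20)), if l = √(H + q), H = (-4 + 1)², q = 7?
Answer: 267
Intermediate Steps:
H = 9 (H = (-3)² = 9)
l = 4 (l = √(9 + 7) = √16 = 4)
j(c) = -1 + c
j(l)*(189 + 5*(-20)) = (-1 + 4)*(189 + 5*(-20)) = 3*(189 - 100) = 3*89 = 267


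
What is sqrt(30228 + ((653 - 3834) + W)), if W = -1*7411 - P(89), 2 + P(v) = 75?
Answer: sqrt(19563) ≈ 139.87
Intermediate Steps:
P(v) = 73 (P(v) = -2 + 75 = 73)
W = -7484 (W = -1*7411 - 1*73 = -7411 - 73 = -7484)
sqrt(30228 + ((653 - 3834) + W)) = sqrt(30228 + ((653 - 3834) - 7484)) = sqrt(30228 + (-3181 - 7484)) = sqrt(30228 - 10665) = sqrt(19563)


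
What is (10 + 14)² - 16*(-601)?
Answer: 10192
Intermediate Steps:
(10 + 14)² - 16*(-601) = 24² + 9616 = 576 + 9616 = 10192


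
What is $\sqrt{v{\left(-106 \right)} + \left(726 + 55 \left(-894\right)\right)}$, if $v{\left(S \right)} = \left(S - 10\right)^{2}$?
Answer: $2 i \sqrt{8747} \approx 187.05 i$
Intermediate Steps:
$v{\left(S \right)} = \left(-10 + S\right)^{2}$
$\sqrt{v{\left(-106 \right)} + \left(726 + 55 \left(-894\right)\right)} = \sqrt{\left(-10 - 106\right)^{2} + \left(726 + 55 \left(-894\right)\right)} = \sqrt{\left(-116\right)^{2} + \left(726 - 49170\right)} = \sqrt{13456 - 48444} = \sqrt{-34988} = 2 i \sqrt{8747}$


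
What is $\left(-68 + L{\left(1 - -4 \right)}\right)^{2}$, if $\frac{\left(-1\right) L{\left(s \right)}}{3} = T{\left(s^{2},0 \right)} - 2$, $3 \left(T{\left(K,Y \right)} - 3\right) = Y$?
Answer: $5041$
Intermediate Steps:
$T{\left(K,Y \right)} = 3 + \frac{Y}{3}$
$L{\left(s \right)} = -3$ ($L{\left(s \right)} = - 3 \left(\left(3 + \frac{1}{3} \cdot 0\right) - 2\right) = - 3 \left(\left(3 + 0\right) - 2\right) = - 3 \left(3 - 2\right) = \left(-3\right) 1 = -3$)
$\left(-68 + L{\left(1 - -4 \right)}\right)^{2} = \left(-68 - 3\right)^{2} = \left(-71\right)^{2} = 5041$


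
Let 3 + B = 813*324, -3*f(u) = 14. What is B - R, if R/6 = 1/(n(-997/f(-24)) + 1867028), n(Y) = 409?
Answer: 163966570909/622479 ≈ 2.6341e+5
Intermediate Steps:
f(u) = -14/3 (f(u) = -⅓*14 = -14/3)
B = 263409 (B = -3 + 813*324 = -3 + 263412 = 263409)
R = 2/622479 (R = 6/(409 + 1867028) = 6/1867437 = 6*(1/1867437) = 2/622479 ≈ 3.2130e-6)
B - R = 263409 - 1*2/622479 = 263409 - 2/622479 = 163966570909/622479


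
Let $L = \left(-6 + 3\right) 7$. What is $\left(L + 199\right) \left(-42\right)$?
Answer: $-7476$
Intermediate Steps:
$L = -21$ ($L = \left(-3\right) 7 = -21$)
$\left(L + 199\right) \left(-42\right) = \left(-21 + 199\right) \left(-42\right) = 178 \left(-42\right) = -7476$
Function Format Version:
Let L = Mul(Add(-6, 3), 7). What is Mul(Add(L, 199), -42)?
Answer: -7476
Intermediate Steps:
L = -21 (L = Mul(-3, 7) = -21)
Mul(Add(L, 199), -42) = Mul(Add(-21, 199), -42) = Mul(178, -42) = -7476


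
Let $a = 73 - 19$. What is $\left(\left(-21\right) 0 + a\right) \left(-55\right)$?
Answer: $-2970$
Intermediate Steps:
$a = 54$
$\left(\left(-21\right) 0 + a\right) \left(-55\right) = \left(\left(-21\right) 0 + 54\right) \left(-55\right) = \left(0 + 54\right) \left(-55\right) = 54 \left(-55\right) = -2970$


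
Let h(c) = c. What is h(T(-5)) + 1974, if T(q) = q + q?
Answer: 1964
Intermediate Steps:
T(q) = 2*q
h(T(-5)) + 1974 = 2*(-5) + 1974 = -10 + 1974 = 1964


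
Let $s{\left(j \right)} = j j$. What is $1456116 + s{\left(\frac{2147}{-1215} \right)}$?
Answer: $\frac{2149559451709}{1476225} \approx 1.4561 \cdot 10^{6}$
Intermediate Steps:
$s{\left(j \right)} = j^{2}$
$1456116 + s{\left(\frac{2147}{-1215} \right)} = 1456116 + \left(\frac{2147}{-1215}\right)^{2} = 1456116 + \left(2147 \left(- \frac{1}{1215}\right)\right)^{2} = 1456116 + \left(- \frac{2147}{1215}\right)^{2} = 1456116 + \frac{4609609}{1476225} = \frac{2149559451709}{1476225}$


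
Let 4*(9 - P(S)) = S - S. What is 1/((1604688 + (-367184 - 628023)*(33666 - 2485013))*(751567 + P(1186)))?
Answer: 1/1833544282382212792 ≈ 5.4539e-19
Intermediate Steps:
P(S) = 9 (P(S) = 9 - (S - S)/4 = 9 - ¼*0 = 9 + 0 = 9)
1/((1604688 + (-367184 - 628023)*(33666 - 2485013))*(751567 + P(1186))) = 1/((1604688 + (-367184 - 628023)*(33666 - 2485013))*(751567 + 9)) = 1/((1604688 - 995207*(-2451347))*751576) = 1/((1604688 + 2439597693829)*751576) = 1/(2439599298517*751576) = 1/1833544282382212792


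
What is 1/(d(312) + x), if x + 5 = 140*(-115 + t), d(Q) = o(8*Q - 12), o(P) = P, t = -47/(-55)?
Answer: -11/148515 ≈ -7.4067e-5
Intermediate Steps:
t = 47/55 (t = -47*(-1/55) = 47/55 ≈ 0.85455)
d(Q) = -12 + 8*Q (d(Q) = 8*Q - 12 = -12 + 8*Q)
x = -175839/11 (x = -5 + 140*(-115 + 47/55) = -5 + 140*(-6278/55) = -5 - 175784/11 = -175839/11 ≈ -15985.)
1/(d(312) + x) = 1/((-12 + 8*312) - 175839/11) = 1/((-12 + 2496) - 175839/11) = 1/(2484 - 175839/11) = 1/(-148515/11) = -11/148515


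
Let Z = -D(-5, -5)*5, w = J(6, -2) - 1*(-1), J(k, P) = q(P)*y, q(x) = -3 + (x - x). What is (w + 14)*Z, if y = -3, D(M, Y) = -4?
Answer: 480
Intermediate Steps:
q(x) = -3 (q(x) = -3 + 0 = -3)
J(k, P) = 9 (J(k, P) = -3*(-3) = 9)
w = 10 (w = 9 - 1*(-1) = 9 + 1 = 10)
Z = 20 (Z = -1*(-4)*5 = 4*5 = 20)
(w + 14)*Z = (10 + 14)*20 = 24*20 = 480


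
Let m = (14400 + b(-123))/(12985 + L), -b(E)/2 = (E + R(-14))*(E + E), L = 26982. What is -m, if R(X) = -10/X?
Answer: 320352/279769 ≈ 1.1451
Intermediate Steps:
b(E) = -4*E*(5/7 + E) (b(E) = -2*(E - 10/(-14))*(E + E) = -2*(E - 10*(-1/14))*2*E = -2*(E + 5/7)*2*E = -2*(5/7 + E)*2*E = -4*E*(5/7 + E))
m = -320352/279769 (m = (14400 - 4/7*(-123)*(5 + 7*(-123)))/(12985 + 26982) = (14400 - 4/7*(-123)*(5 - 861))/39967 = (14400 - 4/7*(-123)*(-856))*(1/39967) = (14400 - 421152/7)*(1/39967) = -320352/7*1/39967 = -320352/279769 ≈ -1.1451)
-m = -1*(-320352/279769) = 320352/279769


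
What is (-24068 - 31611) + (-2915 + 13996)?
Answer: -44598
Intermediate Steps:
(-24068 - 31611) + (-2915 + 13996) = -55679 + 11081 = -44598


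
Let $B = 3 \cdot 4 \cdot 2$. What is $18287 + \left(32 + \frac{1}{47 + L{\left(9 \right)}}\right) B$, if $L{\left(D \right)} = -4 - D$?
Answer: $\frac{323947}{17} \approx 19056.0$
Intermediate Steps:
$B = 24$ ($B = 12 \cdot 2 = 24$)
$18287 + \left(32 + \frac{1}{47 + L{\left(9 \right)}}\right) B = 18287 + \left(32 + \frac{1}{47 - 13}\right) 24 = 18287 + \left(32 + \frac{1}{34}\right) 24 = 18287 + \frac{1089}{34} \cdot 24 = 18287 + \frac{13068}{17} = \frac{323947}{17}$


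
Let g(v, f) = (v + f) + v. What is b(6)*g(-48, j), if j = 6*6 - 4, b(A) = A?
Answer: -384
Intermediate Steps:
j = 32 (j = 36 - 4 = 32)
g(v, f) = f + 2*v (g(v, f) = (f + v) + v = f + 2*v)
b(6)*g(-48, j) = 6*(32 + 2*(-48)) = 6*(32 - 96) = 6*(-64) = -384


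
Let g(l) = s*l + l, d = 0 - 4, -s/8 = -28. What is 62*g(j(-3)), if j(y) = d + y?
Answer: -97650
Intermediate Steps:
s = 224 (s = -8*(-28) = 224)
d = -4
j(y) = -4 + y
g(l) = 225*l (g(l) = 224*l + l = 225*l)
62*g(j(-3)) = 62*(225*(-4 - 3)) = 62*(225*(-7)) = 62*(-1575) = -97650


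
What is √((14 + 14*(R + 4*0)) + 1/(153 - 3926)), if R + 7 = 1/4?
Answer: 3*I*√10394230/1078 ≈ 8.9722*I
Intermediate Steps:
R = -27/4 (R = -7 + 1/4 = -7 + ¼ = -27/4 ≈ -6.7500)
√((14 + 14*(R + 4*0)) + 1/(153 - 3926)) = √((14 + 14*(-27/4 + 4*0)) + 1/(153 - 3926)) = √((14 + 14*(-27/4 + 0)) + 1/(-3773)) = √((14 + 14*(-27/4)) - 1/3773) = √((14 - 189/2) - 1/3773) = √(-161/2 - 1/3773) = √(-607455/7546) = 3*I*√10394230/1078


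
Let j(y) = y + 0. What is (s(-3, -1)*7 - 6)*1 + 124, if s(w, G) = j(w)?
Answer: 97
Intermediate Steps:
j(y) = y
s(w, G) = w
(s(-3, -1)*7 - 6)*1 + 124 = (-3*7 - 6)*1 + 124 = (-21 - 6)*1 + 124 = -27*1 + 124 = -27 + 124 = 97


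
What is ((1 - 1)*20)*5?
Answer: 0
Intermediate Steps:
((1 - 1)*20)*5 = (0*20)*5 = 0*5 = 0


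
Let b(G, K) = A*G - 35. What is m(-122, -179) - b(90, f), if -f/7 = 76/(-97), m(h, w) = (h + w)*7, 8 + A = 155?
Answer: -15302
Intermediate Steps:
A = 147 (A = -8 + 155 = 147)
m(h, w) = 7*h + 7*w
f = 532/97 (f = -532/(-97) = -532*(-1)/97 = -7*(-76/97) = 532/97 ≈ 5.4845)
b(G, K) = -35 + 147*G (b(G, K) = 147*G - 35 = -35 + 147*G)
m(-122, -179) - b(90, f) = (7*(-122) + 7*(-179)) - (-35 + 147*90) = (-854 - 1253) - (-35 + 13230) = -2107 - 1*13195 = -2107 - 13195 = -15302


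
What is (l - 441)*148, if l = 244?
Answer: -29156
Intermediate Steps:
(l - 441)*148 = (244 - 441)*148 = -197*148 = -29156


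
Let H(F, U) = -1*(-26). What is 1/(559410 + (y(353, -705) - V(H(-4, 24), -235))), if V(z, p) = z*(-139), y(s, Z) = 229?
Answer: 1/563253 ≈ 1.7754e-6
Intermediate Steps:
H(F, U) = 26
V(z, p) = -139*z
1/(559410 + (y(353, -705) - V(H(-4, 24), -235))) = 1/(559410 + (229 - (-139)*26)) = 1/(559410 + (229 - 1*(-3614))) = 1/(559410 + (229 + 3614)) = 1/(559410 + 3843) = 1/563253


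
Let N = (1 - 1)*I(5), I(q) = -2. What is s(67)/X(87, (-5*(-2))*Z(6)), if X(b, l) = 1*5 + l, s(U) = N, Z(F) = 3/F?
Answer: 0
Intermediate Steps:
N = 0 (N = (1 - 1)*(-2) = 0*(-2) = 0)
s(U) = 0
X(b, l) = 5 + l
s(67)/X(87, (-5*(-2))*Z(6)) = 0/(5 + (-5*(-2))*(3/6)) = 0/(5 + 10*(3*(⅙))) = 0/(5 + 10*(½)) = 0/(5 + 5) = 0/10 = 0*(⅒) = 0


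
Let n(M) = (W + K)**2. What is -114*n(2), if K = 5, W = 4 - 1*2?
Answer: -5586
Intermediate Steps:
W = 2 (W = 4 - 2 = 2)
n(M) = 49 (n(M) = (2 + 5)**2 = 7**2 = 49)
-114*n(2) = -114*49 = -5586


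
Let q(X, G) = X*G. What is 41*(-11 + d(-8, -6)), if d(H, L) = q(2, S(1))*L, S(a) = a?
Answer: -943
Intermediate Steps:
q(X, G) = G*X
d(H, L) = 2*L (d(H, L) = (1*2)*L = 2*L)
41*(-11 + d(-8, -6)) = 41*(-11 + 2*(-6)) = 41*(-11 - 12) = 41*(-23) = -943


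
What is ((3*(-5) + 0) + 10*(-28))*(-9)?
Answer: 2655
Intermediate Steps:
((3*(-5) + 0) + 10*(-28))*(-9) = ((-15 + 0) - 280)*(-9) = (-15 - 280)*(-9) = -295*(-9) = 2655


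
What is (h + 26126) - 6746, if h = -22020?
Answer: -2640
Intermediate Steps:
(h + 26126) - 6746 = (-22020 + 26126) - 6746 = 4106 - 6746 = -2640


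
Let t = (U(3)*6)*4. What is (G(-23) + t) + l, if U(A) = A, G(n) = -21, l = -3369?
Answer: -3318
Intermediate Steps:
t = 72 (t = (3*6)*4 = 18*4 = 72)
(G(-23) + t) + l = (-21 + 72) - 3369 = 51 - 3369 = -3318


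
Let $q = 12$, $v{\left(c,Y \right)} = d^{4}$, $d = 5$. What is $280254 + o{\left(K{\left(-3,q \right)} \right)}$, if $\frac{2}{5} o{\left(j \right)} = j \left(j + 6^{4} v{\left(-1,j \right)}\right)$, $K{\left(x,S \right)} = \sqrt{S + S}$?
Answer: $280314 + 4050000 \sqrt{6} \approx 1.0201 \cdot 10^{7}$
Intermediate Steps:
$v{\left(c,Y \right)} = 625$ ($v{\left(c,Y \right)} = 5^{4} = 625$)
$K{\left(x,S \right)} = \sqrt{2} \sqrt{S}$ ($K{\left(x,S \right)} = \sqrt{2 S} = \sqrt{2} \sqrt{S}$)
$o{\left(j \right)} = \frac{5 j \left(810000 + j\right)}{2}$ ($o{\left(j \right)} = \frac{5 j \left(j + 6^{4} \cdot 625\right)}{2} = \frac{5 j \left(j + 1296 \cdot 625\right)}{2} = \frac{5 j \left(j + 810000\right)}{2} = \frac{5 j \left(810000 + j\right)}{2}$)
$280254 + o{\left(K{\left(-3,q \right)} \right)} = 280254 + \frac{5 \sqrt{2} \sqrt{12} \left(810000 + \sqrt{2} \sqrt{12}\right)}{2} = 280254 + \frac{5 \sqrt{2} \cdot 2 \sqrt{3} \left(810000 + \sqrt{2} \cdot 2 \sqrt{3}\right)}{2} = 280254 + \frac{5 \cdot 2 \sqrt{6} \left(810000 + 2 \sqrt{6}\right)}{2} = 280254 + 5 \sqrt{6} \left(810000 + 2 \sqrt{6}\right)$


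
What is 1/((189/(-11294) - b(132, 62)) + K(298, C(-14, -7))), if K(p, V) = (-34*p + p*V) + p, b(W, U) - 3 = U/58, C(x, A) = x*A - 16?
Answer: 327526/4781196479 ≈ 6.8503e-5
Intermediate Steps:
C(x, A) = -16 + A*x (C(x, A) = A*x - 16 = -16 + A*x)
b(W, U) = 3 + U/58
K(p, V) = -33*p + V*p (K(p, V) = (-34*p + V*p) + p = -33*p + V*p)
1/((189/(-11294) - b(132, 62)) + K(298, C(-14, -7))) = 1/((189/(-11294) - (3 + (1/58)*62)) + 298*(-33 + (-16 - 7*(-14)))) = 1/((189*(-1/11294) - (3 + 31/29)) + 298*(-33 + (-16 + 98))) = 1/((-189/11294 - 1*118/29) + 298*(-33 + 82)) = 1/((-189/11294 - 118/29) + 298*49) = 1/(-1338173/327526 + 14602) = 1/(4781196479/327526) = 327526/4781196479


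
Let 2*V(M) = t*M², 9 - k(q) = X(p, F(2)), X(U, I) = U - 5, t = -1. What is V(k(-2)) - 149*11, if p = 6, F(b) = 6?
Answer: -1671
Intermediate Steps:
X(U, I) = -5 + U
k(q) = 8 (k(q) = 9 - (-5 + 6) = 9 - 1*1 = 9 - 1 = 8)
V(M) = -M²/2 (V(M) = (-M²)/2 = -M²/2)
V(k(-2)) - 149*11 = -½*8² - 149*11 = -½*64 - 1639 = -32 - 1639 = -1671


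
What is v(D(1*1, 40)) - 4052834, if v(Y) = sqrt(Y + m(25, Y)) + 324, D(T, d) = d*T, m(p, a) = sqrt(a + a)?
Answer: -4052510 + 2*sqrt(10 + sqrt(5)) ≈ -4.0525e+6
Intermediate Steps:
m(p, a) = sqrt(2)*sqrt(a) (m(p, a) = sqrt(2*a) = sqrt(2)*sqrt(a))
D(T, d) = T*d
v(Y) = 324 + sqrt(Y + sqrt(2)*sqrt(Y)) (v(Y) = sqrt(Y + sqrt(2)*sqrt(Y)) + 324 = 324 + sqrt(Y + sqrt(2)*sqrt(Y)))
v(D(1*1, 40)) - 4052834 = (324 + sqrt((1*1)*40 + sqrt(2)*sqrt((1*1)*40))) - 4052834 = (324 + sqrt(1*40 + sqrt(2)*sqrt(1*40))) - 4052834 = (324 + sqrt(40 + sqrt(2)*sqrt(40))) - 4052834 = (324 + sqrt(40 + sqrt(2)*(2*sqrt(10)))) - 4052834 = (324 + sqrt(40 + 4*sqrt(5))) - 4052834 = -4052510 + sqrt(40 + 4*sqrt(5))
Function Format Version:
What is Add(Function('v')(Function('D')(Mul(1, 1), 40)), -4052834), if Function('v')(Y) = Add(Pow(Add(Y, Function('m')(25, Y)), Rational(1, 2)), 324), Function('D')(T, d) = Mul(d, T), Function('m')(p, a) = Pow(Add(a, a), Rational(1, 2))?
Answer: Add(-4052510, Mul(2, Pow(Add(10, Pow(5, Rational(1, 2))), Rational(1, 2)))) ≈ -4.0525e+6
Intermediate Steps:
Function('m')(p, a) = Mul(Pow(2, Rational(1, 2)), Pow(a, Rational(1, 2))) (Function('m')(p, a) = Pow(Mul(2, a), Rational(1, 2)) = Mul(Pow(2, Rational(1, 2)), Pow(a, Rational(1, 2))))
Function('D')(T, d) = Mul(T, d)
Function('v')(Y) = Add(324, Pow(Add(Y, Mul(Pow(2, Rational(1, 2)), Pow(Y, Rational(1, 2)))), Rational(1, 2))) (Function('v')(Y) = Add(Pow(Add(Y, Mul(Pow(2, Rational(1, 2)), Pow(Y, Rational(1, 2)))), Rational(1, 2)), 324) = Add(324, Pow(Add(Y, Mul(Pow(2, Rational(1, 2)), Pow(Y, Rational(1, 2)))), Rational(1, 2))))
Add(Function('v')(Function('D')(Mul(1, 1), 40)), -4052834) = Add(Add(324, Pow(Add(Mul(Mul(1, 1), 40), Mul(Pow(2, Rational(1, 2)), Pow(Mul(Mul(1, 1), 40), Rational(1, 2)))), Rational(1, 2))), -4052834) = Add(Add(324, Pow(Add(Mul(1, 40), Mul(Pow(2, Rational(1, 2)), Pow(Mul(1, 40), Rational(1, 2)))), Rational(1, 2))), -4052834) = Add(Add(324, Pow(Add(40, Mul(Pow(2, Rational(1, 2)), Pow(40, Rational(1, 2)))), Rational(1, 2))), -4052834) = Add(Add(324, Pow(Add(40, Mul(Pow(2, Rational(1, 2)), Mul(2, Pow(10, Rational(1, 2))))), Rational(1, 2))), -4052834) = Add(Add(324, Pow(Add(40, Mul(4, Pow(5, Rational(1, 2)))), Rational(1, 2))), -4052834) = Add(-4052510, Pow(Add(40, Mul(4, Pow(5, Rational(1, 2)))), Rational(1, 2)))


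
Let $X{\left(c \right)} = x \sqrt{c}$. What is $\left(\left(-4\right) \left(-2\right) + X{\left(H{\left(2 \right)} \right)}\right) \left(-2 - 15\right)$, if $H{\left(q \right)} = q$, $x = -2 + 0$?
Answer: $-136 + 34 \sqrt{2} \approx -87.917$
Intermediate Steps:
$x = -2$
$X{\left(c \right)} = - 2 \sqrt{c}$
$\left(\left(-4\right) \left(-2\right) + X{\left(H{\left(2 \right)} \right)}\right) \left(-2 - 15\right) = \left(\left(-4\right) \left(-2\right) - 2 \sqrt{2}\right) \left(-2 - 15\right) = \left(8 - 2 \sqrt{2}\right) \left(-2 - 15\right) = \left(8 - 2 \sqrt{2}\right) \left(-17\right) = -136 + 34 \sqrt{2}$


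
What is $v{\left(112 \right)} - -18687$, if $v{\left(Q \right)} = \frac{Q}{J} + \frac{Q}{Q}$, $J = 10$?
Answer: $\frac{93496}{5} \approx 18699.0$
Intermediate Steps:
$v{\left(Q \right)} = 1 + \frac{Q}{10}$ ($v{\left(Q \right)} = \frac{Q}{10} + \frac{Q}{Q} = Q \frac{1}{10} + 1 = \frac{Q}{10} + 1 = 1 + \frac{Q}{10}$)
$v{\left(112 \right)} - -18687 = \left(1 + \frac{1}{10} \cdot 112\right) - -18687 = \left(1 + \frac{56}{5}\right) + 18687 = \frac{61}{5} + 18687 = \frac{93496}{5}$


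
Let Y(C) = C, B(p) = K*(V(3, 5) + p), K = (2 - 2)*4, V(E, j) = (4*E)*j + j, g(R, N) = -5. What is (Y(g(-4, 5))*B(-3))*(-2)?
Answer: 0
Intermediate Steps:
V(E, j) = j + 4*E*j (V(E, j) = 4*E*j + j = j + 4*E*j)
K = 0 (K = 0*4 = 0)
B(p) = 0 (B(p) = 0*(5*(1 + 4*3) + p) = 0*(5*(1 + 12) + p) = 0*(5*13 + p) = 0*(65 + p) = 0)
(Y(g(-4, 5))*B(-3))*(-2) = -5*0*(-2) = 0*(-2) = 0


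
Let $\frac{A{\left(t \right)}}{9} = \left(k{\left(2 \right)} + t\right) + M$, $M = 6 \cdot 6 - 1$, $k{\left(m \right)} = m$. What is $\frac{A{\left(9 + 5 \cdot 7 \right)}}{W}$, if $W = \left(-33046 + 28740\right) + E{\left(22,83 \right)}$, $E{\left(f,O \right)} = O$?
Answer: $- \frac{729}{4223} \approx -0.17263$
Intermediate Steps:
$M = 35$ ($M = 36 - 1 = 35$)
$A{\left(t \right)} = 333 + 9 t$ ($A{\left(t \right)} = 9 \left(\left(2 + t\right) + 35\right) = 9 \left(37 + t\right) = 333 + 9 t$)
$W = -4223$ ($W = \left(-33046 + 28740\right) + 83 = -4306 + 83 = -4223$)
$\frac{A{\left(9 + 5 \cdot 7 \right)}}{W} = \frac{333 + 9 \left(9 + 5 \cdot 7\right)}{-4223} = \left(333 + 9 \left(9 + 35\right)\right) \left(- \frac{1}{4223}\right) = \left(333 + 9 \cdot 44\right) \left(- \frac{1}{4223}\right) = \left(333 + 396\right) \left(- \frac{1}{4223}\right) = 729 \left(- \frac{1}{4223}\right) = - \frac{729}{4223}$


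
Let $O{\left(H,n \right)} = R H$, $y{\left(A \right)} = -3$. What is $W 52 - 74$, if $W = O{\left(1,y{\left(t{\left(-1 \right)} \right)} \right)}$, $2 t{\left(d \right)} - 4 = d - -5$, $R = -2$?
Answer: $-178$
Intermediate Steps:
$t{\left(d \right)} = \frac{9}{2} + \frac{d}{2}$ ($t{\left(d \right)} = 2 + \frac{d - -5}{2} = 2 + \frac{d + 5}{2} = 2 + \frac{5 + d}{2} = 2 + \left(\frac{5}{2} + \frac{d}{2}\right) = \frac{9}{2} + \frac{d}{2}$)
$O{\left(H,n \right)} = - 2 H$
$W = -2$ ($W = \left(-2\right) 1 = -2$)
$W 52 - 74 = \left(-2\right) 52 - 74 = -104 - 74 = -178$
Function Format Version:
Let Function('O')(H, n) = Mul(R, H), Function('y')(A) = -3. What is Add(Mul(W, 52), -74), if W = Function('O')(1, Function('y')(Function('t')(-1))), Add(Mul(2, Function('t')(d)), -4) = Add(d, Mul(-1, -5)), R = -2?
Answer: -178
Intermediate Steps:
Function('t')(d) = Add(Rational(9, 2), Mul(Rational(1, 2), d)) (Function('t')(d) = Add(2, Mul(Rational(1, 2), Add(d, Mul(-1, -5)))) = Add(2, Mul(Rational(1, 2), Add(d, 5))) = Add(2, Mul(Rational(1, 2), Add(5, d))) = Add(2, Add(Rational(5, 2), Mul(Rational(1, 2), d))) = Add(Rational(9, 2), Mul(Rational(1, 2), d)))
Function('O')(H, n) = Mul(-2, H)
W = -2 (W = Mul(-2, 1) = -2)
Add(Mul(W, 52), -74) = Add(Mul(-2, 52), -74) = Add(-104, -74) = -178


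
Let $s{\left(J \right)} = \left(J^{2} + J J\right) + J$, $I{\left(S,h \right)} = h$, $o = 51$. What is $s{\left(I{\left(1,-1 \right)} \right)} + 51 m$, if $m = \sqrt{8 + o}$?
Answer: $1 + 51 \sqrt{59} \approx 392.74$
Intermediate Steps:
$m = \sqrt{59}$ ($m = \sqrt{8 + 51} = \sqrt{59} \approx 7.6811$)
$s{\left(J \right)} = J + 2 J^{2}$ ($s{\left(J \right)} = \left(J^{2} + J^{2}\right) + J = 2 J^{2} + J = J + 2 J^{2}$)
$s{\left(I{\left(1,-1 \right)} \right)} + 51 m = - (1 + 2 \left(-1\right)) + 51 \sqrt{59} = - (1 - 2) + 51 \sqrt{59} = \left(-1\right) \left(-1\right) + 51 \sqrt{59} = 1 + 51 \sqrt{59}$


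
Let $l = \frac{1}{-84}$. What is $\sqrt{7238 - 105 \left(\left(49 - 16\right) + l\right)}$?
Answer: $\frac{\sqrt{15097}}{2} \approx 61.435$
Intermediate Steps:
$l = - \frac{1}{84} \approx -0.011905$
$\sqrt{7238 - 105 \left(\left(49 - 16\right) + l\right)} = \sqrt{7238 - 105 \left(\left(49 - 16\right) - \frac{1}{84}\right)} = \sqrt{7238 - 105 \left(33 - \frac{1}{84}\right)} = \sqrt{7238 - \frac{13855}{4}} = \sqrt{\frac{15097}{4}} = \frac{\sqrt{15097}}{2}$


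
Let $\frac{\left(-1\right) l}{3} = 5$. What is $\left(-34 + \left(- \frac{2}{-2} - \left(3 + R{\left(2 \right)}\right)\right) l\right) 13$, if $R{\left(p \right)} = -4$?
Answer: $-832$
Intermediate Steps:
$l = -15$ ($l = \left(-3\right) 5 = -15$)
$\left(-34 + \left(- \frac{2}{-2} - \left(3 + R{\left(2 \right)}\right)\right) l\right) 13 = \left(-34 + \left(- \frac{2}{-2} - -1\right) \left(-15\right)\right) 13 = \left(-34 + \left(\left(-2\right) \left(- \frac{1}{2}\right) + \left(-3 + 4\right)\right) \left(-15\right)\right) 13 = \left(-34 + \left(1 + 1\right) \left(-15\right)\right) 13 = \left(-34 + 2 \left(-15\right)\right) 13 = \left(-34 - 30\right) 13 = \left(-64\right) 13 = -832$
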